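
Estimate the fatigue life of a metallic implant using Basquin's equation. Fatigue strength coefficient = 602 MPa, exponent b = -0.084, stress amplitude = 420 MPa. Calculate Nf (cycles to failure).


sigma_a = sigma_f' * (2Nf)^b
2Nf = (sigma_a/sigma_f')^(1/b)
2Nf = (420/602)^(1/-0.084)
2Nf = 72.656789
Nf = 36.33


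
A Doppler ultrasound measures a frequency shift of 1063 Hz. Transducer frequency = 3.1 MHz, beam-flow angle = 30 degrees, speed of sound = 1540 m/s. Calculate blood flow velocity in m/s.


v = fd * c / (2 * f0 * cos(theta))
v = 1063 * 1540 / (2 * 3.1000e+06 * cos(30))
v = 0.3049 m/s


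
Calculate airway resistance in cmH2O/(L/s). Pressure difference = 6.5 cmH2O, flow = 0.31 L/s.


R = dP / flow
R = 6.5 / 0.31
R = 20.97 cmH2O/(L/s)


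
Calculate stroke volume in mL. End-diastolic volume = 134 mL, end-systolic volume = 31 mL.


SV = EDV - ESV
SV = 134 - 31
SV = 103 mL


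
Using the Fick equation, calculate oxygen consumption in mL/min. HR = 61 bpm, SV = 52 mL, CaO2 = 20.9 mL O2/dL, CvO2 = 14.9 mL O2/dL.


CO = HR*SV = 61*52/1000 = 3.172 L/min
a-v O2 diff = 20.9 - 14.9 = 6 mL/dL
VO2 = CO * (CaO2-CvO2) * 10 dL/L
VO2 = 3.172 * 6 * 10
VO2 = 190.3 mL/min


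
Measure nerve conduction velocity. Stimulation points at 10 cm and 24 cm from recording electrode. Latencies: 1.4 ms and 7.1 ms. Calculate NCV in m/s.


Distance = (24 - 10) / 100 = 0.14 m
dt = (7.1 - 1.4) / 1000 = 0.0057 s
NCV = dist / dt = 24.56 m/s


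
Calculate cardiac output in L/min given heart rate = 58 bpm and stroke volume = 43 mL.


CO = HR * SV
CO = 58 * 43 / 1000
CO = 2.494 L/min


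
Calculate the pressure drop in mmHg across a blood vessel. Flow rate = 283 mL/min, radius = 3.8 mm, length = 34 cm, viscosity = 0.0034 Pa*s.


dP = 8*mu*L*Q / (pi*r^4)
Q = 283 mL/min = 4.71667e-06 m^3/s
dP = 66.5885 Pa = 66.5885 / 133.322 mmHg = 0.4995 mmHg


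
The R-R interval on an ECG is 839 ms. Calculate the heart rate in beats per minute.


HR = 60 / RR_interval(s)
RR = 839 ms = 0.839 s
HR = 60 / 0.839 = 71.51 bpm


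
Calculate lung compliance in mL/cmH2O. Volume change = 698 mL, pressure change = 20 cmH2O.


C = dV / dP
C = 698 / 20
C = 34.9 mL/cmH2O


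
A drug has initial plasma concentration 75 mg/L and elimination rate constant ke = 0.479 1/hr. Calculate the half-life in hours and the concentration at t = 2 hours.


t_half = ln(2) / ke = 0.693147 / 0.479 = 1.447 hr
C(t) = C0 * exp(-ke*t) = 75 * exp(-0.479*2)
C(2) = 28.77 mg/L


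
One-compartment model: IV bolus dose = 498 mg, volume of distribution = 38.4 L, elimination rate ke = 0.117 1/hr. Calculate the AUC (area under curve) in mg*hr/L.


C0 = Dose/Vd = 498/38.4 = 12.9688 mg/L
AUC = C0/ke = 12.9688/0.117
AUC = 110.8 mg*hr/L


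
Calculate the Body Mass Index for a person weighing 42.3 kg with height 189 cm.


BMI = weight / height^2
height = 189 cm = 1.89 m
BMI = 42.3 / 1.89^2
BMI = 11.84 kg/m^2


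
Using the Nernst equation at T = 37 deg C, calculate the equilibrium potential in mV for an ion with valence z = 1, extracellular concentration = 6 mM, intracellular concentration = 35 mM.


E = (RT/(zF)) * ln(C_out/C_in)
T = 37 + 273.15 = 310.15 K
E = (8.314 * 310.15 / (1 * 96485)) * ln(6/35)
E = -47.13 mV


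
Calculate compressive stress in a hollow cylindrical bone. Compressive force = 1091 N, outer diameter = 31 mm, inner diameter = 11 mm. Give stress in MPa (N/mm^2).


A = pi*(r_o^2 - r_i^2)
r_o = 15.5 mm, r_i = 5.5 mm
A = 659.734 mm^2
sigma = F/A = 1091 / 659.734
sigma = 1.654 MPa


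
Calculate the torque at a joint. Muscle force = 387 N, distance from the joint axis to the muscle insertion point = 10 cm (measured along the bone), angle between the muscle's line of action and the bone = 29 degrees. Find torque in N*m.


Torque = F * d * sin(theta)   (moment arm = d*sin(theta))
d = 10 cm = 0.1 m
Torque = 387 * 0.1 * sin(29)
Torque = 18.76 N*m


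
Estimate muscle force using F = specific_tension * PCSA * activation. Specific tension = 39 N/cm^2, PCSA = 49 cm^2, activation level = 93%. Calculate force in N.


F = sigma * PCSA * activation
F = 39 * 49 * 0.93
F = 1777 N


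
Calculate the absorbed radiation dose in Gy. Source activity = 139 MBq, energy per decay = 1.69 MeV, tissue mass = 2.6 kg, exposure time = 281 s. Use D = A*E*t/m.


A = 139 MBq = 1.3900e+08 Bq
E = 1.69 MeV = 2.70738e-13 J
D = A*E*t/m = 1.3900e+08*2.70738e-13*281/2.6
D = 0.004067 Gy


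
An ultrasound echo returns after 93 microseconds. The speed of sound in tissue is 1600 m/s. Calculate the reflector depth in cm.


depth = c * t / 2
t = 93 us = 9.3000e-05 s
depth = 1600 * 9.3000e-05 / 2
depth = 0.0744 m = 7.44 cm


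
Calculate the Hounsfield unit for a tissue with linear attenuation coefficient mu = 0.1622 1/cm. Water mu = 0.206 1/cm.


HU = ((mu_tissue - mu_water) / mu_water) * 1000
HU = ((0.1622 - 0.206) / 0.206) * 1000
HU = -212.6


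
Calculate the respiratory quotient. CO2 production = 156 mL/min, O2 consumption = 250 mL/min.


RQ = VCO2 / VO2
RQ = 156 / 250
RQ = 0.624


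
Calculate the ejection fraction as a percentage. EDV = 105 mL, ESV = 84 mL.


SV = EDV - ESV = 105 - 84 = 21 mL
EF = SV/EDV * 100 = 21/105 * 100
EF = 20%


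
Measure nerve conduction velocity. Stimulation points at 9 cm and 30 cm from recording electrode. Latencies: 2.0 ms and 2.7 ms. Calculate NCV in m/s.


Distance = (30 - 9) / 100 = 0.21 m
dt = (2.7 - 2.0) / 1000 = 7.0000e-04 s
NCV = dist / dt = 300 m/s


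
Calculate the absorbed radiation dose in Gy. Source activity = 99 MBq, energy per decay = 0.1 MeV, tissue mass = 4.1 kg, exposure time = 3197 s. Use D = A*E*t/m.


A = 99 MBq = 9.9000e+07 Bq
E = 0.1 MeV = 1.602e-14 J
D = A*E*t/m = 9.9000e+07*1.602e-14*3197/4.1
D = 0.001237 Gy


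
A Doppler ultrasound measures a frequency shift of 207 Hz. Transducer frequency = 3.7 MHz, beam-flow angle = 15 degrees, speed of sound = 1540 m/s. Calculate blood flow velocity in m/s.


v = fd * c / (2 * f0 * cos(theta))
v = 207 * 1540 / (2 * 3.7000e+06 * cos(15))
v = 0.0446 m/s


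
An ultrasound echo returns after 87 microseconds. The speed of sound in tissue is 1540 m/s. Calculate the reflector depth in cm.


depth = c * t / 2
t = 87 us = 8.7000e-05 s
depth = 1540 * 8.7000e-05 / 2
depth = 0.06699 m = 6.699 cm


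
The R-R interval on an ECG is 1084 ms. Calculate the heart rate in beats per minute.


HR = 60 / RR_interval(s)
RR = 1084 ms = 1.084 s
HR = 60 / 1.084 = 55.35 bpm


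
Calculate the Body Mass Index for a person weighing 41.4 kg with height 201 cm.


BMI = weight / height^2
height = 201 cm = 2.01 m
BMI = 41.4 / 2.01^2
BMI = 10.25 kg/m^2


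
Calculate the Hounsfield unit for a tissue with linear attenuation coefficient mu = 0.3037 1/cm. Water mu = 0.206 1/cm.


HU = ((mu_tissue - mu_water) / mu_water) * 1000
HU = ((0.3037 - 0.206) / 0.206) * 1000
HU = 474.3


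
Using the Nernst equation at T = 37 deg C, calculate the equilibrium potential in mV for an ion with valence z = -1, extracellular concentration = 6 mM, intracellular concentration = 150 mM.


E = (RT/(zF)) * ln(C_out/C_in)
T = 37 + 273.15 = 310.15 K
E = (8.314 * 310.15 / (-1 * 96485)) * ln(6/150)
E = 86.03 mV


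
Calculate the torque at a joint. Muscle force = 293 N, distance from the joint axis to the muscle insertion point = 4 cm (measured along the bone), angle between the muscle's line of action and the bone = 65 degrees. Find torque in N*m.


Torque = F * d * sin(theta)   (moment arm = d*sin(theta))
d = 4 cm = 0.04 m
Torque = 293 * 0.04 * sin(65)
Torque = 10.62 N*m


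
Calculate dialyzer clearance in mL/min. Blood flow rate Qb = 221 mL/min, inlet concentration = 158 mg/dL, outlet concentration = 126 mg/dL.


K = Qb * (Cb_in - Cb_out) / Cb_in
K = 221 * (158 - 126) / 158
K = 44.76 mL/min


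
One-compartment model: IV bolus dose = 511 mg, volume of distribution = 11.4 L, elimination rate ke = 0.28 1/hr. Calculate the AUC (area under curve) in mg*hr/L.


C0 = Dose/Vd = 511/11.4 = 44.8246 mg/L
AUC = C0/ke = 44.8246/0.28
AUC = 160.1 mg*hr/L


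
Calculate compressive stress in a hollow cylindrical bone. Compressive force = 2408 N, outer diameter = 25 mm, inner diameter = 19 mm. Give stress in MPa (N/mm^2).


A = pi*(r_o^2 - r_i^2)
r_o = 12.5 mm, r_i = 9.5 mm
A = 207.345 mm^2
sigma = F/A = 2408 / 207.345
sigma = 11.61 MPa


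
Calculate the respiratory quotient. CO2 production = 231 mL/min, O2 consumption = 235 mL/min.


RQ = VCO2 / VO2
RQ = 231 / 235
RQ = 0.983


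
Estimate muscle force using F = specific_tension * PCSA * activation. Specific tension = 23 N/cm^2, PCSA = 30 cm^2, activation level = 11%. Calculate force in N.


F = sigma * PCSA * activation
F = 23 * 30 * 0.11
F = 75.9 N


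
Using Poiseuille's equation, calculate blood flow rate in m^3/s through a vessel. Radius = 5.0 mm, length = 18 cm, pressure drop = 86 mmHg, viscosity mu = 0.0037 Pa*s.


Q = pi*r^4*dP / (8*mu*L)
r = 0.005 m, L = 0.18 m
dP = 86 mmHg = 11465.692 Pa
Q = 0.004225 m^3/s


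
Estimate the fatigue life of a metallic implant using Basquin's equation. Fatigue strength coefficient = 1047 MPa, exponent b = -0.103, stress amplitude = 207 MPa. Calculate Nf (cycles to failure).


sigma_a = sigma_f' * (2Nf)^b
2Nf = (sigma_a/sigma_f')^(1/b)
2Nf = (207/1047)^(1/-0.103)
2Nf = 6834735.5
Nf = 3.4174e+06


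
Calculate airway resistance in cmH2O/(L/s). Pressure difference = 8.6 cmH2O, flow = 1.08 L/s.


R = dP / flow
R = 8.6 / 1.08
R = 7.963 cmH2O/(L/s)


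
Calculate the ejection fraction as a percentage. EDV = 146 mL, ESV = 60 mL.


SV = EDV - ESV = 146 - 60 = 86 mL
EF = SV/EDV * 100 = 86/146 * 100
EF = 58.9%


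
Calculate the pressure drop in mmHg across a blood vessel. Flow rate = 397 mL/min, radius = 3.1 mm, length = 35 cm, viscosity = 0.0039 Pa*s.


dP = 8*mu*L*Q / (pi*r^4)
Q = 397 mL/min = 6.61667e-06 m^3/s
dP = 249.038 Pa = 249.038 / 133.322 mmHg = 1.868 mmHg


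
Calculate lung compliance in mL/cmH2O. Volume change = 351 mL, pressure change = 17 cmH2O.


C = dV / dP
C = 351 / 17
C = 20.65 mL/cmH2O


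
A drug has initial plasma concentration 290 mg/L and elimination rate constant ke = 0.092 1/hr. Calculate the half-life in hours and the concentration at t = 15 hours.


t_half = ln(2) / ke = 0.693147 / 0.092 = 7.534 hr
C(t) = C0 * exp(-ke*t) = 290 * exp(-0.092*15)
C(15) = 72.96 mg/L


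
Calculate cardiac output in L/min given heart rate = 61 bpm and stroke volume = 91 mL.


CO = HR * SV
CO = 61 * 91 / 1000
CO = 5.551 L/min


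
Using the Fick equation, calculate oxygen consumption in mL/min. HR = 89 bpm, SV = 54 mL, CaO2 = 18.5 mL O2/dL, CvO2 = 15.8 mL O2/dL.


CO = HR*SV = 89*54/1000 = 4.806 L/min
a-v O2 diff = 18.5 - 15.8 = 2.7 mL/dL
VO2 = CO * (CaO2-CvO2) * 10 dL/L
VO2 = 4.806 * 2.7 * 10
VO2 = 129.8 mL/min


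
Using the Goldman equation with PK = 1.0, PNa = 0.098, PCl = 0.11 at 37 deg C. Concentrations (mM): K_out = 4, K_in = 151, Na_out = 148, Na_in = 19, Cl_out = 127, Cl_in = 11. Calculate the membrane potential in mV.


Vm = (RT/F)*ln((PK*Ko + PNa*Nao + PCl*Cli)/(PK*Ki + PNa*Nai + PCl*Clo))
Numer = 19.714, Denom = 166.832
Vm = -57.08 mV


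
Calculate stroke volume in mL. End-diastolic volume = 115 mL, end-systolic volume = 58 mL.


SV = EDV - ESV
SV = 115 - 58
SV = 57 mL


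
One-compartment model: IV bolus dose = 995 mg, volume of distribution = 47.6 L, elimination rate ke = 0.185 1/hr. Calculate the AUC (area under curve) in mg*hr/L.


C0 = Dose/Vd = 995/47.6 = 20.9034 mg/L
AUC = C0/ke = 20.9034/0.185
AUC = 113 mg*hr/L


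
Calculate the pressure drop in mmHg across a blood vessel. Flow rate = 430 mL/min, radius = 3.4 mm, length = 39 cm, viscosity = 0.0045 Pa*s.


dP = 8*mu*L*Q / (pi*r^4)
Q = 430 mL/min = 7.16667e-06 m^3/s
dP = 239.673 Pa = 239.673 / 133.322 mmHg = 1.798 mmHg


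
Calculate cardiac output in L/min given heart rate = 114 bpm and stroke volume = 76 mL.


CO = HR * SV
CO = 114 * 76 / 1000
CO = 8.664 L/min


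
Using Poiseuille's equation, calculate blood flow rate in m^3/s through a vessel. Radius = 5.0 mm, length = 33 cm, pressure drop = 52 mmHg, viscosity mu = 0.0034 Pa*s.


Q = pi*r^4*dP / (8*mu*L)
r = 0.005 m, L = 0.33 m
dP = 52 mmHg = 6932.744 Pa
Q = 0.001517 m^3/s


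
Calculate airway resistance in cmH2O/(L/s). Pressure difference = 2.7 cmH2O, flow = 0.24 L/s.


R = dP / flow
R = 2.7 / 0.24
R = 11.25 cmH2O/(L/s)


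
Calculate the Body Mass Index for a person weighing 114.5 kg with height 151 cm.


BMI = weight / height^2
height = 151 cm = 1.51 m
BMI = 114.5 / 1.51^2
BMI = 50.22 kg/m^2


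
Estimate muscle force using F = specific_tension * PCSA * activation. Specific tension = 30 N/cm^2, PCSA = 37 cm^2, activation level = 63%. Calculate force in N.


F = sigma * PCSA * activation
F = 30 * 37 * 0.63
F = 699.3 N


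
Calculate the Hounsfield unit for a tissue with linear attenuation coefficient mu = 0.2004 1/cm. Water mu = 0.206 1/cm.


HU = ((mu_tissue - mu_water) / mu_water) * 1000
HU = ((0.2004 - 0.206) / 0.206) * 1000
HU = -27.18


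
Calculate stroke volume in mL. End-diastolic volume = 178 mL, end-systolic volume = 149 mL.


SV = EDV - ESV
SV = 178 - 149
SV = 29 mL


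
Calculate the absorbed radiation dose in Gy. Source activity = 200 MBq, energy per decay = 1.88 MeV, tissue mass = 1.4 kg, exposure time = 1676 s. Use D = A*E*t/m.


A = 200 MBq = 2.0000e+08 Bq
E = 1.88 MeV = 3.01176e-13 J
D = A*E*t/m = 2.0000e+08*3.01176e-13*1676/1.4
D = 0.07211 Gy


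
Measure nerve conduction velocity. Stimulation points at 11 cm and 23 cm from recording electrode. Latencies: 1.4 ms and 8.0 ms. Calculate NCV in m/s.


Distance = (23 - 11) / 100 = 0.12 m
dt = (8.0 - 1.4) / 1000 = 0.0066 s
NCV = dist / dt = 18.18 m/s


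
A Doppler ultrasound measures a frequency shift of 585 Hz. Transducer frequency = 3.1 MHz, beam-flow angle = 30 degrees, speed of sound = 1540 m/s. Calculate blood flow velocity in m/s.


v = fd * c / (2 * f0 * cos(theta))
v = 585 * 1540 / (2 * 3.1000e+06 * cos(30))
v = 0.1678 m/s


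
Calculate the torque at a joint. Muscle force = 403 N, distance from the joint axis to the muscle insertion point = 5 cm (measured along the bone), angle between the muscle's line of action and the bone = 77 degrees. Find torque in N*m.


Torque = F * d * sin(theta)   (moment arm = d*sin(theta))
d = 5 cm = 0.05 m
Torque = 403 * 0.05 * sin(77)
Torque = 19.63 N*m


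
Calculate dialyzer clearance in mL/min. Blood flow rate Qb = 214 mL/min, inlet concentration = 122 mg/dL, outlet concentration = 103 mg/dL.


K = Qb * (Cb_in - Cb_out) / Cb_in
K = 214 * (122 - 103) / 122
K = 33.33 mL/min


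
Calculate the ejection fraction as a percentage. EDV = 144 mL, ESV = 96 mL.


SV = EDV - ESV = 144 - 96 = 48 mL
EF = SV/EDV * 100 = 48/144 * 100
EF = 33.33%


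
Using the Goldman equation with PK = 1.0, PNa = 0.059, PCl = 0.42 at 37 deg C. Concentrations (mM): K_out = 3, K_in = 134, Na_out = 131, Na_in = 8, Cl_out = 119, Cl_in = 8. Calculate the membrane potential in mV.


Vm = (RT/F)*ln((PK*Ko + PNa*Nao + PCl*Cli)/(PK*Ki + PNa*Nai + PCl*Clo))
Numer = 14.089, Denom = 184.452
Vm = -68.74 mV


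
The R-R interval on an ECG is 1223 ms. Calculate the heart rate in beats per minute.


HR = 60 / RR_interval(s)
RR = 1223 ms = 1.223 s
HR = 60 / 1.223 = 49.06 bpm


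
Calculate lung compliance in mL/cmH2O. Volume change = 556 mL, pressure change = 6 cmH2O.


C = dV / dP
C = 556 / 6
C = 92.67 mL/cmH2O


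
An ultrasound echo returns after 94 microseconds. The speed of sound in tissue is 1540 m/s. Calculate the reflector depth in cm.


depth = c * t / 2
t = 94 us = 9.4000e-05 s
depth = 1540 * 9.4000e-05 / 2
depth = 0.07238 m = 7.238 cm


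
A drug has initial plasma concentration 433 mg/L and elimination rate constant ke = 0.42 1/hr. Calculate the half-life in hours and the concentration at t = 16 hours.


t_half = ln(2) / ke = 0.693147 / 0.42 = 1.65 hr
C(t) = C0 * exp(-ke*t) = 433 * exp(-0.42*16)
C(16) = 0.5224 mg/L


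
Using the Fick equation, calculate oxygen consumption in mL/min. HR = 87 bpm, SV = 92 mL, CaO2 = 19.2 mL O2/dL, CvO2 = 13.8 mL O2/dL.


CO = HR*SV = 87*92/1000 = 8.004 L/min
a-v O2 diff = 19.2 - 13.8 = 5.4 mL/dL
VO2 = CO * (CaO2-CvO2) * 10 dL/L
VO2 = 8.004 * 5.4 * 10
VO2 = 432.2 mL/min


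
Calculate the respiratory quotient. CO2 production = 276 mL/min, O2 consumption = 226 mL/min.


RQ = VCO2 / VO2
RQ = 276 / 226
RQ = 1.221


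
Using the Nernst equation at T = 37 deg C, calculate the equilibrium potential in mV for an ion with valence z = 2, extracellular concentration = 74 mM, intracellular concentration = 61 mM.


E = (RT/(zF)) * ln(C_out/C_in)
T = 37 + 273.15 = 310.15 K
E = (8.314 * 310.15 / (2 * 96485)) * ln(74/61)
E = 2.582 mV


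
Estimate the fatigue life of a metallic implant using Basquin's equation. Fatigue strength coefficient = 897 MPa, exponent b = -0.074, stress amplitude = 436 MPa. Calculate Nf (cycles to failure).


sigma_a = sigma_f' * (2Nf)^b
2Nf = (sigma_a/sigma_f')^(1/b)
2Nf = (436/897)^(1/-0.074)
2Nf = 17134.216
Nf = 8567


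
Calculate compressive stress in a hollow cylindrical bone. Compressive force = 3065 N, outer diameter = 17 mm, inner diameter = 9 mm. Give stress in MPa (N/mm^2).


A = pi*(r_o^2 - r_i^2)
r_o = 8.5 mm, r_i = 4.5 mm
A = 163.363 mm^2
sigma = F/A = 3065 / 163.363
sigma = 18.76 MPa


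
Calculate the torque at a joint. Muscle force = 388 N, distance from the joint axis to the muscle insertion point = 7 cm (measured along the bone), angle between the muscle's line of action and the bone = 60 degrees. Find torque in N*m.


Torque = F * d * sin(theta)   (moment arm = d*sin(theta))
d = 7 cm = 0.07 m
Torque = 388 * 0.07 * sin(60)
Torque = 23.52 N*m


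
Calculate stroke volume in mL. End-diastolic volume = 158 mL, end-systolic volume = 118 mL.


SV = EDV - ESV
SV = 158 - 118
SV = 40 mL


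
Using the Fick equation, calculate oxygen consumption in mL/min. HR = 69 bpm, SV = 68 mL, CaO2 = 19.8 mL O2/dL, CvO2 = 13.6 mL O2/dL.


CO = HR*SV = 69*68/1000 = 4.692 L/min
a-v O2 diff = 19.8 - 13.6 = 6.2 mL/dL
VO2 = CO * (CaO2-CvO2) * 10 dL/L
VO2 = 4.692 * 6.2 * 10
VO2 = 290.9 mL/min


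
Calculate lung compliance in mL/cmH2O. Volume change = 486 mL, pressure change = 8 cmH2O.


C = dV / dP
C = 486 / 8
C = 60.75 mL/cmH2O


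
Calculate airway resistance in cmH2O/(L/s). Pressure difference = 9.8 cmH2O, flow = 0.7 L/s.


R = dP / flow
R = 9.8 / 0.7
R = 14 cmH2O/(L/s)


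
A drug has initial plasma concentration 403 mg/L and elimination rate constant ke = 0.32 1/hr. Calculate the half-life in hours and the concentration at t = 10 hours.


t_half = ln(2) / ke = 0.693147 / 0.32 = 2.166 hr
C(t) = C0 * exp(-ke*t) = 403 * exp(-0.32*10)
C(10) = 16.43 mg/L


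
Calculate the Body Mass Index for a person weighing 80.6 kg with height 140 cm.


BMI = weight / height^2
height = 140 cm = 1.4 m
BMI = 80.6 / 1.4^2
BMI = 41.12 kg/m^2


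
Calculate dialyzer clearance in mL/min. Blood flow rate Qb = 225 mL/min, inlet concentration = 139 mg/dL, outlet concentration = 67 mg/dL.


K = Qb * (Cb_in - Cb_out) / Cb_in
K = 225 * (139 - 67) / 139
K = 116.5 mL/min


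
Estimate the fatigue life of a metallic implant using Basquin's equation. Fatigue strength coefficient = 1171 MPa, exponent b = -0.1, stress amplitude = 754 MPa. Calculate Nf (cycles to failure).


sigma_a = sigma_f' * (2Nf)^b
2Nf = (sigma_a/sigma_f')^(1/b)
2Nf = (754/1171)^(1/-0.1)
2Nf = 81.631071
Nf = 40.82


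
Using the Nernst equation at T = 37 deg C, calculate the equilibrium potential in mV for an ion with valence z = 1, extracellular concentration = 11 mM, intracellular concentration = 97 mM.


E = (RT/(zF)) * ln(C_out/C_in)
T = 37 + 273.15 = 310.15 K
E = (8.314 * 310.15 / (1 * 96485)) * ln(11/97)
E = -58.18 mV


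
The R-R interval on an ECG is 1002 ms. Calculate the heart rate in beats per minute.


HR = 60 / RR_interval(s)
RR = 1002 ms = 1.002 s
HR = 60 / 1.002 = 59.88 bpm


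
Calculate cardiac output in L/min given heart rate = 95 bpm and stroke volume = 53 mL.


CO = HR * SV
CO = 95 * 53 / 1000
CO = 5.035 L/min


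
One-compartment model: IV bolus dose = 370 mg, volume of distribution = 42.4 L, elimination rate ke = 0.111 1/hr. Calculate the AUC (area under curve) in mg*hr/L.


C0 = Dose/Vd = 370/42.4 = 8.72642 mg/L
AUC = C0/ke = 8.72642/0.111
AUC = 78.62 mg*hr/L


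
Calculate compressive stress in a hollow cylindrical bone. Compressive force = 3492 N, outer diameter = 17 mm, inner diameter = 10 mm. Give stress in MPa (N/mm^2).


A = pi*(r_o^2 - r_i^2)
r_o = 8.5 mm, r_i = 5 mm
A = 148.44 mm^2
sigma = F/A = 3492 / 148.44
sigma = 23.52 MPa


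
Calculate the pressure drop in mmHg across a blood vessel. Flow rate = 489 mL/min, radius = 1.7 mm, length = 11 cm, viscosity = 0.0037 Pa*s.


dP = 8*mu*L*Q / (pi*r^4)
Q = 489 mL/min = 8.15e-06 m^3/s
dP = 1011.34 Pa = 1011.34 / 133.322 mmHg = 7.586 mmHg


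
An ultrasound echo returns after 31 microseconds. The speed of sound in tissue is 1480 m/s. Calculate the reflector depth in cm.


depth = c * t / 2
t = 31 us = 3.1000e-05 s
depth = 1480 * 3.1000e-05 / 2
depth = 0.02294 m = 2.294 cm


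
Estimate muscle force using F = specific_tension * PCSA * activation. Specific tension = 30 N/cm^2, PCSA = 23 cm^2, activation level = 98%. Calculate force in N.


F = sigma * PCSA * activation
F = 30 * 23 * 0.98
F = 676.2 N


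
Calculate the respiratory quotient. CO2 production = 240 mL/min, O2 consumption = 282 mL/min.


RQ = VCO2 / VO2
RQ = 240 / 282
RQ = 0.8511


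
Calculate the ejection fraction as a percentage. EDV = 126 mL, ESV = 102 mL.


SV = EDV - ESV = 126 - 102 = 24 mL
EF = SV/EDV * 100 = 24/126 * 100
EF = 19.05%


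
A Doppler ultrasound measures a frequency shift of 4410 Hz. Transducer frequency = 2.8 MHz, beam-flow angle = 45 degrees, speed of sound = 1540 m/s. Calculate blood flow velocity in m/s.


v = fd * c / (2 * f0 * cos(theta))
v = 4410 * 1540 / (2 * 2.8000e+06 * cos(45))
v = 1.715 m/s


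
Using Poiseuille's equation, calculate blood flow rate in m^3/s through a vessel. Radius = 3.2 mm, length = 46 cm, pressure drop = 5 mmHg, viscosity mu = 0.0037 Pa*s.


Q = pi*r^4*dP / (8*mu*L)
r = 0.0032 m, L = 0.46 m
dP = 5 mmHg = 666.61 Pa
Q = 1.6128e-05 m^3/s


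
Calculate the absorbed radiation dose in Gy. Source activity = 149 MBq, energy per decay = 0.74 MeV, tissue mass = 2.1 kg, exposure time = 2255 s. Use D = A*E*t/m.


A = 149 MBq = 1.4900e+08 Bq
E = 0.74 MeV = 1.18548e-13 J
D = A*E*t/m = 1.4900e+08*1.18548e-13*2255/2.1
D = 0.01897 Gy


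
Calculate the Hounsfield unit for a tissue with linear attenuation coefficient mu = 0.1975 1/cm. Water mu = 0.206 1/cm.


HU = ((mu_tissue - mu_water) / mu_water) * 1000
HU = ((0.1975 - 0.206) / 0.206) * 1000
HU = -41.26


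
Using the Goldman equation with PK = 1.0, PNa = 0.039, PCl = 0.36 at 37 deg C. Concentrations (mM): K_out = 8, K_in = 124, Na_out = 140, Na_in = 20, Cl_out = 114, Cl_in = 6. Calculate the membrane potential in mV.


Vm = (RT/F)*ln((PK*Ko + PNa*Nao + PCl*Cli)/(PK*Ki + PNa*Nai + PCl*Clo))
Numer = 15.62, Denom = 165.82
Vm = -63.13 mV


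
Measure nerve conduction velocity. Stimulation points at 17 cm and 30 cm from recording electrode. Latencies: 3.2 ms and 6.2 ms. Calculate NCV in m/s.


Distance = (30 - 17) / 100 = 0.13 m
dt = (6.2 - 3.2) / 1000 = 0.003 s
NCV = dist / dt = 43.33 m/s


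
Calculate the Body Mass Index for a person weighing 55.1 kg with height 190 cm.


BMI = weight / height^2
height = 190 cm = 1.9 m
BMI = 55.1 / 1.9^2
BMI = 15.26 kg/m^2


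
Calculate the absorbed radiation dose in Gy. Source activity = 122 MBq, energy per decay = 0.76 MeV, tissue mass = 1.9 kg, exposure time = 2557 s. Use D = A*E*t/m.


A = 122 MBq = 1.2200e+08 Bq
E = 0.76 MeV = 1.21752e-13 J
D = A*E*t/m = 1.2200e+08*1.21752e-13*2557/1.9
D = 0.01999 Gy


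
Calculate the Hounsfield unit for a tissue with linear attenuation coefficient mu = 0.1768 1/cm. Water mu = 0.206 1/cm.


HU = ((mu_tissue - mu_water) / mu_water) * 1000
HU = ((0.1768 - 0.206) / 0.206) * 1000
HU = -141.7


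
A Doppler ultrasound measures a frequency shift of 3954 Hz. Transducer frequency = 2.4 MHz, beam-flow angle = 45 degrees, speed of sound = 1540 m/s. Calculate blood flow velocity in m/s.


v = fd * c / (2 * f0 * cos(theta))
v = 3954 * 1540 / (2 * 2.4000e+06 * cos(45))
v = 1.794 m/s


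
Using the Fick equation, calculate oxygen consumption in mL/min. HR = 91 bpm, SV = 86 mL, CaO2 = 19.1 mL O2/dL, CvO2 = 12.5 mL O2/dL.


CO = HR*SV = 91*86/1000 = 7.826 L/min
a-v O2 diff = 19.1 - 12.5 = 6.6 mL/dL
VO2 = CO * (CaO2-CvO2) * 10 dL/L
VO2 = 7.826 * 6.6 * 10
VO2 = 516.5 mL/min


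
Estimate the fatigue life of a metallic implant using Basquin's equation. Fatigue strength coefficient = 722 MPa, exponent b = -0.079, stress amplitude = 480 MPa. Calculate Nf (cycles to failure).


sigma_a = sigma_f' * (2Nf)^b
2Nf = (sigma_a/sigma_f')^(1/b)
2Nf = (480/722)^(1/-0.079)
2Nf = 175.49012
Nf = 87.75


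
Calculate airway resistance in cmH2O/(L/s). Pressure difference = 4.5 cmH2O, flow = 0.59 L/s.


R = dP / flow
R = 4.5 / 0.59
R = 7.627 cmH2O/(L/s)


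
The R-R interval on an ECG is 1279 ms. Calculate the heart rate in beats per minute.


HR = 60 / RR_interval(s)
RR = 1279 ms = 1.279 s
HR = 60 / 1.279 = 46.91 bpm


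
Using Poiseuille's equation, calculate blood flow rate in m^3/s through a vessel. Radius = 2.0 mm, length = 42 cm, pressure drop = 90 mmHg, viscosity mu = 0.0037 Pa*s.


Q = pi*r^4*dP / (8*mu*L)
r = 0.002 m, L = 0.42 m
dP = 90 mmHg = 11998.98 Pa
Q = 4.8515e-05 m^3/s


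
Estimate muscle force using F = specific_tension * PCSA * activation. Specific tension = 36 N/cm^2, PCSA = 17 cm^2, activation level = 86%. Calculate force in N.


F = sigma * PCSA * activation
F = 36 * 17 * 0.86
F = 526.3 N


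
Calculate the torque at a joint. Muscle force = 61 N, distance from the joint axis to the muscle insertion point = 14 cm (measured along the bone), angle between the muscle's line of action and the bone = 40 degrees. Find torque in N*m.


Torque = F * d * sin(theta)   (moment arm = d*sin(theta))
d = 14 cm = 0.14 m
Torque = 61 * 0.14 * sin(40)
Torque = 5.489 N*m


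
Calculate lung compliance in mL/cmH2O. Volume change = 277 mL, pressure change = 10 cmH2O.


C = dV / dP
C = 277 / 10
C = 27.7 mL/cmH2O


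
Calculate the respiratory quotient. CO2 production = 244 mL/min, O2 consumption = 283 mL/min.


RQ = VCO2 / VO2
RQ = 244 / 283
RQ = 0.8622


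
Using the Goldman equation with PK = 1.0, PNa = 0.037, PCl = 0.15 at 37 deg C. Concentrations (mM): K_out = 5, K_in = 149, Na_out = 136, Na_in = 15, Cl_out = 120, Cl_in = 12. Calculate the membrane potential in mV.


Vm = (RT/F)*ln((PK*Ko + PNa*Nao + PCl*Cli)/(PK*Ki + PNa*Nai + PCl*Clo))
Numer = 11.832, Denom = 167.555
Vm = -70.84 mV


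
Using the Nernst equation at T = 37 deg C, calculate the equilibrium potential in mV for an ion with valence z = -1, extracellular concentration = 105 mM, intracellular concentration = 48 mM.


E = (RT/(zF)) * ln(C_out/C_in)
T = 37 + 273.15 = 310.15 K
E = (8.314 * 310.15 / (-1 * 96485)) * ln(105/48)
E = -20.92 mV


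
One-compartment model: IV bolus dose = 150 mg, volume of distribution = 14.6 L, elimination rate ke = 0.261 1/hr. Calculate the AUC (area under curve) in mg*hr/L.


C0 = Dose/Vd = 150/14.6 = 10.274 mg/L
AUC = C0/ke = 10.274/0.261
AUC = 39.36 mg*hr/L


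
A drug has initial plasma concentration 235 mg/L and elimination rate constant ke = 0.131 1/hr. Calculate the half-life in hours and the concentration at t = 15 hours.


t_half = ln(2) / ke = 0.693147 / 0.131 = 5.291 hr
C(t) = C0 * exp(-ke*t) = 235 * exp(-0.131*15)
C(15) = 32.94 mg/L


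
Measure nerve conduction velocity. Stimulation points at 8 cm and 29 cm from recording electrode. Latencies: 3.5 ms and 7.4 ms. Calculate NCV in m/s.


Distance = (29 - 8) / 100 = 0.21 m
dt = (7.4 - 3.5) / 1000 = 0.0039 s
NCV = dist / dt = 53.85 m/s


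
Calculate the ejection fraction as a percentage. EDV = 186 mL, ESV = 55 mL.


SV = EDV - ESV = 186 - 55 = 131 mL
EF = SV/EDV * 100 = 131/186 * 100
EF = 70.43%


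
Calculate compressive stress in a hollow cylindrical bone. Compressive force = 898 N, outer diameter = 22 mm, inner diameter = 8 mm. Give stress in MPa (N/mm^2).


A = pi*(r_o^2 - r_i^2)
r_o = 11 mm, r_i = 4 mm
A = 329.867 mm^2
sigma = F/A = 898 / 329.867
sigma = 2.722 MPa


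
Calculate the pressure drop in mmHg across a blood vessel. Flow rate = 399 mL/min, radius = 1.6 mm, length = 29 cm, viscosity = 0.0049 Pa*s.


dP = 8*mu*L*Q / (pi*r^4)
Q = 399 mL/min = 6.65e-06 m^3/s
dP = 3671.77 Pa = 3671.77 / 133.322 mmHg = 27.54 mmHg


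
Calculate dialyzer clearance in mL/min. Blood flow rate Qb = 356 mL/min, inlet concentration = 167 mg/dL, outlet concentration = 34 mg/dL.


K = Qb * (Cb_in - Cb_out) / Cb_in
K = 356 * (167 - 34) / 167
K = 283.5 mL/min


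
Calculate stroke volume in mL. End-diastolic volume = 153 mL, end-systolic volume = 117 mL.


SV = EDV - ESV
SV = 153 - 117
SV = 36 mL


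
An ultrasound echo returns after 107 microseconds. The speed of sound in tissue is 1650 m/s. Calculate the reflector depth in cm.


depth = c * t / 2
t = 107 us = 1.0700e-04 s
depth = 1650 * 1.0700e-04 / 2
depth = 0.088275 m = 8.8275 cm


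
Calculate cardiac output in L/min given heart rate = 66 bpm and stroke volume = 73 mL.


CO = HR * SV
CO = 66 * 73 / 1000
CO = 4.818 L/min


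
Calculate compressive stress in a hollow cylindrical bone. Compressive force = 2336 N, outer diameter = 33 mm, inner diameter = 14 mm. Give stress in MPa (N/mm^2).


A = pi*(r_o^2 - r_i^2)
r_o = 16.5 mm, r_i = 7 mm
A = 701.361 mm^2
sigma = F/A = 2336 / 701.361
sigma = 3.331 MPa


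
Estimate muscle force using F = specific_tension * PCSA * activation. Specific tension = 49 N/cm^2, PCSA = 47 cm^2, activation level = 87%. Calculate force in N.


F = sigma * PCSA * activation
F = 49 * 47 * 0.87
F = 2004 N


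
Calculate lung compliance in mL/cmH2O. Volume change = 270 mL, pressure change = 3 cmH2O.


C = dV / dP
C = 270 / 3
C = 90 mL/cmH2O


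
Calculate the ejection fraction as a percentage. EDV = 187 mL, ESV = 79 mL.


SV = EDV - ESV = 187 - 79 = 108 mL
EF = SV/EDV * 100 = 108/187 * 100
EF = 57.75%


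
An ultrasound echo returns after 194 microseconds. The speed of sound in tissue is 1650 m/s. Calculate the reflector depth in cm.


depth = c * t / 2
t = 194 us = 1.9400e-04 s
depth = 1650 * 1.9400e-04 / 2
depth = 0.16005 m = 16.005 cm


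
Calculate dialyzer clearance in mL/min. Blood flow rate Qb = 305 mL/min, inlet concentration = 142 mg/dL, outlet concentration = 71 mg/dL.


K = Qb * (Cb_in - Cb_out) / Cb_in
K = 305 * (142 - 71) / 142
K = 152.5 mL/min


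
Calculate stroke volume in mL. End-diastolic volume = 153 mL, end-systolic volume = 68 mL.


SV = EDV - ESV
SV = 153 - 68
SV = 85 mL


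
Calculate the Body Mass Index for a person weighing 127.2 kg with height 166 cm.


BMI = weight / height^2
height = 166 cm = 1.66 m
BMI = 127.2 / 1.66^2
BMI = 46.16 kg/m^2


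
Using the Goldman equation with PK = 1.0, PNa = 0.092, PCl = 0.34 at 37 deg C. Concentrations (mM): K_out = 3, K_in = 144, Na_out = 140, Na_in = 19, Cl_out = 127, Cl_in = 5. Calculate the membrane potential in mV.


Vm = (RT/F)*ln((PK*Ko + PNa*Nao + PCl*Cli)/(PK*Ki + PNa*Nai + PCl*Clo))
Numer = 17.58, Denom = 188.928
Vm = -63.46 mV


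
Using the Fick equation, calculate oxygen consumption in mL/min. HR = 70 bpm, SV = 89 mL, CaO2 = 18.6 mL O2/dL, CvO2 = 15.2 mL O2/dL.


CO = HR*SV = 70*89/1000 = 6.23 L/min
a-v O2 diff = 18.6 - 15.2 = 3.4 mL/dL
VO2 = CO * (CaO2-CvO2) * 10 dL/L
VO2 = 6.23 * 3.4 * 10
VO2 = 211.8 mL/min


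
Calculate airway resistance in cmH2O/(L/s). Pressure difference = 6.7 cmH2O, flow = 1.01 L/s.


R = dP / flow
R = 6.7 / 1.01
R = 6.634 cmH2O/(L/s)


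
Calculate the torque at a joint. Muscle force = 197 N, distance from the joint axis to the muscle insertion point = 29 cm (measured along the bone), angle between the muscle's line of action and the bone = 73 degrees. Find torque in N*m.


Torque = F * d * sin(theta)   (moment arm = d*sin(theta))
d = 29 cm = 0.29 m
Torque = 197 * 0.29 * sin(73)
Torque = 54.63 N*m


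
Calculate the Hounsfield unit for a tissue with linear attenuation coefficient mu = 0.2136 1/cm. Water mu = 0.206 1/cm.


HU = ((mu_tissue - mu_water) / mu_water) * 1000
HU = ((0.2136 - 0.206) / 0.206) * 1000
HU = 36.89


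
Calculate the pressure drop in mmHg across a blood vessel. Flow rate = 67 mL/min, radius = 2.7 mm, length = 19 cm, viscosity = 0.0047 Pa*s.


dP = 8*mu*L*Q / (pi*r^4)
Q = 67 mL/min = 1.11667e-06 m^3/s
dP = 47.7817 Pa = 47.7817 / 133.322 mmHg = 0.3584 mmHg


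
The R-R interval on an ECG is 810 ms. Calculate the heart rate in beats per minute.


HR = 60 / RR_interval(s)
RR = 810 ms = 0.81 s
HR = 60 / 0.81 = 74.07 bpm


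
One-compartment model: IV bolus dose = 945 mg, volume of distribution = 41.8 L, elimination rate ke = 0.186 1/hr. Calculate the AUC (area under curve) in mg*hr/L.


C0 = Dose/Vd = 945/41.8 = 22.6077 mg/L
AUC = C0/ke = 22.6077/0.186
AUC = 121.5 mg*hr/L


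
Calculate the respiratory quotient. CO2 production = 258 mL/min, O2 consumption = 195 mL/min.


RQ = VCO2 / VO2
RQ = 258 / 195
RQ = 1.323


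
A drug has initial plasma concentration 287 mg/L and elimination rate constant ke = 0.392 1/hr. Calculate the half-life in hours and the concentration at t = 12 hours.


t_half = ln(2) / ke = 0.693147 / 0.392 = 1.768 hr
C(t) = C0 * exp(-ke*t) = 287 * exp(-0.392*12)
C(12) = 2.6 mg/L


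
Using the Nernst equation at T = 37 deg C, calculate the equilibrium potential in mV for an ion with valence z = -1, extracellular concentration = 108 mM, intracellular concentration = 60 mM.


E = (RT/(zF)) * ln(C_out/C_in)
T = 37 + 273.15 = 310.15 K
E = (8.314 * 310.15 / (-1 * 96485)) * ln(108/60)
E = -15.71 mV


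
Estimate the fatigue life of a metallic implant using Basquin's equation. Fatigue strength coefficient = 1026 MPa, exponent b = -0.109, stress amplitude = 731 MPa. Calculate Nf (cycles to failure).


sigma_a = sigma_f' * (2Nf)^b
2Nf = (sigma_a/sigma_f')^(1/b)
2Nf = (731/1026)^(1/-0.109)
2Nf = 22.425069
Nf = 11.21


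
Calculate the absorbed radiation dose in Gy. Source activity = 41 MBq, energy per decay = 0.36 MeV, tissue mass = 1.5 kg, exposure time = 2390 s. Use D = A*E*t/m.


A = 41 MBq = 4.1000e+07 Bq
E = 0.36 MeV = 5.7672e-14 J
D = A*E*t/m = 4.1000e+07*5.7672e-14*2390/1.5
D = 0.003768 Gy


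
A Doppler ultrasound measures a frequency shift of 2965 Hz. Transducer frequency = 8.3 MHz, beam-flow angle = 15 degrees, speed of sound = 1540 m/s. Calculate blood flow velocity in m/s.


v = fd * c / (2 * f0 * cos(theta))
v = 2965 * 1540 / (2 * 8.3000e+06 * cos(15))
v = 0.2848 m/s


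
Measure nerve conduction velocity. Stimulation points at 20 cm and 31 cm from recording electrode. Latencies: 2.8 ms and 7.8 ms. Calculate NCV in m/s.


Distance = (31 - 20) / 100 = 0.11 m
dt = (7.8 - 2.8) / 1000 = 0.005 s
NCV = dist / dt = 22 m/s


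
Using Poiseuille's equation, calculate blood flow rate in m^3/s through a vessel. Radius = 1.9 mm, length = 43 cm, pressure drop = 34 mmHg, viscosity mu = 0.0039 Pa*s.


Q = pi*r^4*dP / (8*mu*L)
r = 0.0019 m, L = 0.43 m
dP = 34 mmHg = 4532.948 Pa
Q = 1.3833e-05 m^3/s


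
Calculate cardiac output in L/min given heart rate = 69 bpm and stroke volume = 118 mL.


CO = HR * SV
CO = 69 * 118 / 1000
CO = 8.142 L/min


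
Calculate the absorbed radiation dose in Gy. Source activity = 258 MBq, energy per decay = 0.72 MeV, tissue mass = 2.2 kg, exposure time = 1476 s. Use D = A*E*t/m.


A = 258 MBq = 2.5800e+08 Bq
E = 0.72 MeV = 1.15344e-13 J
D = A*E*t/m = 2.5800e+08*1.15344e-13*1476/2.2
D = 0.01997 Gy


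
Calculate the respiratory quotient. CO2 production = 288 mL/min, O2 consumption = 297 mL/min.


RQ = VCO2 / VO2
RQ = 288 / 297
RQ = 0.9697


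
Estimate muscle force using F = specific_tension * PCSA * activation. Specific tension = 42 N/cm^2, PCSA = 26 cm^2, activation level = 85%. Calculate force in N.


F = sigma * PCSA * activation
F = 42 * 26 * 0.85
F = 928.2 N


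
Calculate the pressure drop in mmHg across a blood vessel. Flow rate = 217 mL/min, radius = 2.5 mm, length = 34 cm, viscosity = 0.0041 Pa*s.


dP = 8*mu*L*Q / (pi*r^4)
Q = 217 mL/min = 3.61667e-06 m^3/s
dP = 328.664 Pa = 328.664 / 133.322 mmHg = 2.465 mmHg


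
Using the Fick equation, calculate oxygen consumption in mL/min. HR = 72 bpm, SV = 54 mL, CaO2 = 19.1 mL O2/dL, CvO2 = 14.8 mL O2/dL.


CO = HR*SV = 72*54/1000 = 3.888 L/min
a-v O2 diff = 19.1 - 14.8 = 4.3 mL/dL
VO2 = CO * (CaO2-CvO2) * 10 dL/L
VO2 = 3.888 * 4.3 * 10
VO2 = 167.2 mL/min


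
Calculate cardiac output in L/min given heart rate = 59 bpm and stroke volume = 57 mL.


CO = HR * SV
CO = 59 * 57 / 1000
CO = 3.363 L/min


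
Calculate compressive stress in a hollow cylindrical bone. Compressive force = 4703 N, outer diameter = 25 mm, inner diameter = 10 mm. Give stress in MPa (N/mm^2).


A = pi*(r_o^2 - r_i^2)
r_o = 12.5 mm, r_i = 5 mm
A = 412.334 mm^2
sigma = F/A = 4703 / 412.334
sigma = 11.41 MPa


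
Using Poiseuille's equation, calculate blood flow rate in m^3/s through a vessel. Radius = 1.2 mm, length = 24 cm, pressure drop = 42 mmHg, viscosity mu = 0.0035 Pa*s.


Q = pi*r^4*dP / (8*mu*L)
r = 0.0012 m, L = 0.24 m
dP = 42 mmHg = 5599.524 Pa
Q = 5.4282e-06 m^3/s


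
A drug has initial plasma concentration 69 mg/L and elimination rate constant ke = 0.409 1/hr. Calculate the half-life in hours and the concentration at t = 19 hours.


t_half = ln(2) / ke = 0.693147 / 0.409 = 1.695 hr
C(t) = C0 * exp(-ke*t) = 69 * exp(-0.409*19)
C(19) = 0.0291 mg/L


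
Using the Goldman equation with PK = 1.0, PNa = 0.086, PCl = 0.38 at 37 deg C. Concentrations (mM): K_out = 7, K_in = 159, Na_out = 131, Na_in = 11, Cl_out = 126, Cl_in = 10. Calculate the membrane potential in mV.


Vm = (RT/F)*ln((PK*Ko + PNa*Nao + PCl*Cli)/(PK*Ki + PNa*Nai + PCl*Clo))
Numer = 22.066, Denom = 207.826
Vm = -59.94 mV


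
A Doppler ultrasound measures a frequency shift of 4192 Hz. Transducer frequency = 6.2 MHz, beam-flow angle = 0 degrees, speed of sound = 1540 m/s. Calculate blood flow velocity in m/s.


v = fd * c / (2 * f0 * cos(theta))
v = 4192 * 1540 / (2 * 6.2000e+06 * cos(0))
v = 0.5206 m/s


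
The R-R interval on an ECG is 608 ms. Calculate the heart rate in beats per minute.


HR = 60 / RR_interval(s)
RR = 608 ms = 0.608 s
HR = 60 / 0.608 = 98.68 bpm


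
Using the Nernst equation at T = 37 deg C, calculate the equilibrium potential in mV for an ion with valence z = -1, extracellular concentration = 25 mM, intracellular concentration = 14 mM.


E = (RT/(zF)) * ln(C_out/C_in)
T = 37 + 273.15 = 310.15 K
E = (8.314 * 310.15 / (-1 * 96485)) * ln(25/14)
E = -15.5 mV


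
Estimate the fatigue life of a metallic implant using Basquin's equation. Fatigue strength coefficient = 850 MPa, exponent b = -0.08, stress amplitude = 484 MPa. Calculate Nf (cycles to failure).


sigma_a = sigma_f' * (2Nf)^b
2Nf = (sigma_a/sigma_f')^(1/b)
2Nf = (484/850)^(1/-0.08)
2Nf = 1140.695
Nf = 570.3


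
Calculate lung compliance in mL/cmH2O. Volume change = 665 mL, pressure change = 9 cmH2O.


C = dV / dP
C = 665 / 9
C = 73.89 mL/cmH2O


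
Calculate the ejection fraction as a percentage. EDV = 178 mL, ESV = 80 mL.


SV = EDV - ESV = 178 - 80 = 98 mL
EF = SV/EDV * 100 = 98/178 * 100
EF = 55.06%
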